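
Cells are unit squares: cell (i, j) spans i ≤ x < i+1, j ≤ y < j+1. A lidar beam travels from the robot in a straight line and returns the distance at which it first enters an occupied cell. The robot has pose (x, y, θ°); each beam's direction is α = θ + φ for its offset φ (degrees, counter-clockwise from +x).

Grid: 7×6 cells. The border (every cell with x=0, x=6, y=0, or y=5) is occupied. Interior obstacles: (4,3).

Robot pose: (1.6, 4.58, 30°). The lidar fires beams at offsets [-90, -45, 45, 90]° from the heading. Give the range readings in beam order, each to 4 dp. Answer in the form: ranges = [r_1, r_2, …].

ranges = [4.1338, 2.4847, 0.4348, 0.4850]

beam 1: φ=-90°, α=300°
  d=(0.5000,-0.8660)  start (1,4)  tX=0.8000 tY=0.6697  stride 1/|dx|=2.0000 1/|dy|=1.1547
    cross y-line → (1,3), t=0.6697
    cross x-line → (2,3), t=0.8000
    cross y-line → (2,2), t=1.8244
    cross x-line → (3,2), t=2.8000
    cross y-line → (3,1), t=2.9791
    cross y-line → (3,0), t=4.1338 (wall)
  → r_1 = 4.1338
beam 2: φ=-45°, α=345°
  d=(0.9659,-0.2588)  start (1,4)  tX=0.4141 tY=2.2409  stride 1/|dx|=1.0353 1/|dy|=3.8637
    cross x-line → (2,4), t=0.4141
    cross x-line → (3,4), t=1.4494
    cross y-line → (3,3), t=2.2409
    cross x-line → (4,3), t=2.4847 (wall)
  → r_2 = 2.4847
beam 3: φ=45°, α=75°
  d=(0.2588,0.9659)  start (1,4)  tX=1.5455 tY=0.4348  stride 1/|dx|=3.8637 1/|dy|=1.0353
    cross y-line → (1,5), t=0.4348 (wall)
  → r_3 = 0.4348
beam 4: φ=90°, α=120°
  d=(-0.5000,0.8660)  start (1,4)  tX=1.2000 tY=0.4850  stride 1/|dx|=2.0000 1/|dy|=1.1547
    cross y-line → (1,5), t=0.4850 (wall)
  → r_4 = 0.4850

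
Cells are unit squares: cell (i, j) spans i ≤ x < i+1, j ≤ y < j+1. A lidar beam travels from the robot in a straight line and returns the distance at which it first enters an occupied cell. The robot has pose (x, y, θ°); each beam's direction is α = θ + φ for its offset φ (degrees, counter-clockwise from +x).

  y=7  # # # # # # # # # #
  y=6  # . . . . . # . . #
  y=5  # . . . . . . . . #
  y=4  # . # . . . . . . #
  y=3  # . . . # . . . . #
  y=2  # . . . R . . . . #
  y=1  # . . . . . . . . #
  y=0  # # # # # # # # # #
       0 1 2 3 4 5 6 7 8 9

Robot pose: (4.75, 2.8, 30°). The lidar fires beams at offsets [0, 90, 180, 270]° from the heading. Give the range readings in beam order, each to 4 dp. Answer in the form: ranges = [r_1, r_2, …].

beam 1: φ=0°, α=30°
  dir = (cos 30°, sin 30°) = (0.8660, 0.5000); from cell (4,2)
  next x-line at t=0.2887, next y-line at t=0.4000; Δt_x=1.1547, Δt_y=2.0000
    x: enter (5,2) at t=0.2887
    y: enter (5,3) at t=0.4000
    x: enter (6,3) at t=1.4434
    y: enter (6,4) at t=2.4000
    x: enter (7,4) at t=2.5981
    x: enter (8,4) at t=3.7528
    y: enter (8,5) at t=4.4000
    x: enter (9,5) at t=4.9075 ← occupied
  → r_1 = 4.9075
beam 2: φ=90°, α=120°
  dir = (cos 120°, sin 120°) = (-0.5000, 0.8660); from cell (4,2)
  next x-line at t=1.5000, next y-line at t=0.2309; Δt_x=2.0000, Δt_y=1.1547
    y: enter (4,3) at t=0.2309 ← occupied
  → r_2 = 0.2309
beam 3: φ=180°, α=210°
  dir = (cos 210°, sin 210°) = (-0.8660, -0.5000); from cell (4,2)
  next x-line at t=0.8660, next y-line at t=1.6000; Δt_x=1.1547, Δt_y=2.0000
    x: enter (3,2) at t=0.8660
    y: enter (3,1) at t=1.6000
    x: enter (2,1) at t=2.0207
    x: enter (1,1) at t=3.1754
    y: enter (1,0) at t=3.6000 ← occupied
  → r_3 = 3.6000
beam 4: φ=270°, α=300°
  dir = (cos 300°, sin 300°) = (0.5000, -0.8660); from cell (4,2)
  next x-line at t=0.5000, next y-line at t=0.9238; Δt_x=2.0000, Δt_y=1.1547
    x: enter (5,2) at t=0.5000
    y: enter (5,1) at t=0.9238
    y: enter (5,0) at t=2.0785 ← occupied
  → r_4 = 2.0785

ranges = [4.9075, 0.2309, 3.6000, 2.0785]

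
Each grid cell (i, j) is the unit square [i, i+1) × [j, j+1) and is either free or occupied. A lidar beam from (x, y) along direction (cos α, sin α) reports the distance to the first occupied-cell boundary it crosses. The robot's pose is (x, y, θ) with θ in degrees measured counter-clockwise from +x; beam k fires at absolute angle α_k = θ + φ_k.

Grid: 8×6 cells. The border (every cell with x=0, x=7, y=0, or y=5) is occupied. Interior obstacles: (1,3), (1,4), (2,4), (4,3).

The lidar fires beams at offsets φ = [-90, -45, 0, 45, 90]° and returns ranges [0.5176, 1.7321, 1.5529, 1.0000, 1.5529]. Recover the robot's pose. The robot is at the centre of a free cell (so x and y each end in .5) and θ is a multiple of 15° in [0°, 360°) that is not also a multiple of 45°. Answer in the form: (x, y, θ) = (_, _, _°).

(x, y, θ) = (3.5, 3.5, 105°)

The pose lattice has 20·16 = 320 candidates. Test each by forward raycasting.
  (4.5, 2.5, 210°): beam 1 = 0.5774 ≠ 0.5176 ✗
  (6.5, 2.5, 240°): beam 1 = 1.7321 ≠ 0.5176 ✗
  (4.5, 1.5, 105°): beam 1 = 2.5882 ≠ 0.5176 ✗
  (2.5, 3.5, 285°): beam 2 = 2.8868 ≠ 1.7321 ✗
  …
  (3.5, 3.5, 105°): r_1=0.5176, r_2=1.7321, r_3=1.5529, r_4=1.0000, r_5=1.5529 — all match ✓
Only this pose fits every beam.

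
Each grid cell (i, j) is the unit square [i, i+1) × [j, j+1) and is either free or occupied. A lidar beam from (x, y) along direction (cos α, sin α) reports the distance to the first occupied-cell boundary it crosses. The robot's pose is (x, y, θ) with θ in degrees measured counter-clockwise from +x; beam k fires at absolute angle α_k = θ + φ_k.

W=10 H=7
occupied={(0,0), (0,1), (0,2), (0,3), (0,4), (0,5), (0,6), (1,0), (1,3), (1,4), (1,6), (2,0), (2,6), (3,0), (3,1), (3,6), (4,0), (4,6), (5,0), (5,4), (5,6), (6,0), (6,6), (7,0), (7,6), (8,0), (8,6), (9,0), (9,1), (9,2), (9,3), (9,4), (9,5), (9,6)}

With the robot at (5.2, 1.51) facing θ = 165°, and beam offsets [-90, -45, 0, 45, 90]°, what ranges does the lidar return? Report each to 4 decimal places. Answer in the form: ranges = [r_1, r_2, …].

beam 1: φ=-90°, α=75°
  cosα=0.2588 sinα=0.9659 | (5,1) | tMaxX 3.0910 tMaxY 0.5073 | tΔX 3.8637 tΔY 1.0353
    t=0.5073 [y] (5,2)
    t=1.5426 [y] (5,3)
    t=2.5778 [y] (5,4) — stop
  → r_1 = 2.5778
beam 2: φ=-45°, α=120°
  cosα=-0.5000 sinα=0.8660 | (5,1) | tMaxX 0.4000 tMaxY 0.5658 | tΔX 2.0000 tΔY 1.1547
    t=0.4000 [x] (4,1)
    t=0.5658 [y] (4,2)
    t=1.7205 [y] (4,3)
    t=2.4000 [x] (3,3)
    t=2.8752 [y] (3,4)
    t=4.0299 [y] (3,5)
    t=4.4000 [x] (2,5)
    t=5.1846 [y] (2,6) — stop
  → r_2 = 5.1846
beam 3: φ=0°, α=165°
  cosα=-0.9659 sinα=0.2588 | (5,1) | tMaxX 0.2071 tMaxY 1.8932 | tΔX 1.0353 tΔY 3.8637
    t=0.2071 [x] (4,1)
    t=1.2423 [x] (3,1) — stop
  → r_3 = 1.2423
beam 4: φ=45°, α=210°
  cosα=-0.8660 sinα=-0.5000 | (5,1) | tMaxX 0.2309 tMaxY 1.0200 | tΔX 1.1547 tΔY 2.0000
    t=0.2309 [x] (4,1)
    t=1.0200 [y] (4,0) — stop
  → r_4 = 1.0200
beam 5: φ=90°, α=255°
  cosα=-0.2588 sinα=-0.9659 | (5,1) | tMaxX 0.7727 tMaxY 0.5280 | tΔX 3.8637 tΔY 1.0353
    t=0.5280 [y] (5,0) — stop
  → r_5 = 0.5280

ranges = [2.5778, 5.1846, 1.2423, 1.0200, 0.5280]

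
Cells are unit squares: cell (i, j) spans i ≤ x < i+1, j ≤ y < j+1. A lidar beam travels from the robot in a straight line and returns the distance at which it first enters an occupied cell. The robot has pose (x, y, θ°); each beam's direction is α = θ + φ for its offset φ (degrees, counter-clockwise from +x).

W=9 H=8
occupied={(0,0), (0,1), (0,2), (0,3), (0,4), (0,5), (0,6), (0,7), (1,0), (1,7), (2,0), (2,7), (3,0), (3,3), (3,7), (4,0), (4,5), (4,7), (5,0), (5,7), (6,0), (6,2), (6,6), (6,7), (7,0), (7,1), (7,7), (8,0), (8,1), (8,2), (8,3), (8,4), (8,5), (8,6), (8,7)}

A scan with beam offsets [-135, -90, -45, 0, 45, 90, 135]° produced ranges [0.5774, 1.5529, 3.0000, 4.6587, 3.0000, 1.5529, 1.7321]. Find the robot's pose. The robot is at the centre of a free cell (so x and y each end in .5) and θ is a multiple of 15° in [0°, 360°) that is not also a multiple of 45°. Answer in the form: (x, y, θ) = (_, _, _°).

Candidates: 37 free-cell centres × 16 headings = 592 poses. Raycast each; keep the one whose scan matches to 4 dp.
  (7.5, 5.5, 60°): beam 1 = 1.9319 ≠ 0.5774 ✗
  (1.5, 6.5, 240°): beam 1 = 0.5176 ≠ 0.5774 ✗
  (7.5, 3.5, 255°): beam 1 = 2.8868 ≠ 0.5774 ✗
  (4.5, 6.5, 255°): beam 2 = 1.9319 ≠ 1.5529 ✗
  (6.5, 5.5, 30°): beam 1 = 4.6587 ≠ 0.5774 ✗
  …
  (6.5, 5.5, 255°): r_1=0.5774, r_2=1.5529, r_3=3.0000, r_4=4.6587, r_5=3.0000, r_6=1.5529, r_7=1.7321 — all match ✓
Only this pose fits every beam.

(x, y, θ) = (6.5, 5.5, 255°)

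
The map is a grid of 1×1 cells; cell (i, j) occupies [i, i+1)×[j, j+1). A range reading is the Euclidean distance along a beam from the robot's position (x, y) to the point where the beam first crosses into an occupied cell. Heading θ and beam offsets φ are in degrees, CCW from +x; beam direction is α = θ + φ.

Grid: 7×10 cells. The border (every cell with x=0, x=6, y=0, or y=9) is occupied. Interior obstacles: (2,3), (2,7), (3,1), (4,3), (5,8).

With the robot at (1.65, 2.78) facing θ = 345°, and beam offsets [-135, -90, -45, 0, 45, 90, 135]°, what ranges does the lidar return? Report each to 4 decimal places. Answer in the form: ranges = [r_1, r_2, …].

beam 1: φ=-135°, α=210°
  d=(-0.8660,-0.5000)  start (1,2)  tX=0.7506 tY=1.5600  stride 1/|dx|=1.1547 1/|dy|=2.0000
    cross x-line → (0,2), t=0.7506 (wall)
  → r_1 = 0.7506
beam 2: φ=-90°, α=255°
  d=(-0.2588,-0.9659)  start (1,2)  tX=2.5114 tY=0.8075  stride 1/|dx|=3.8637 1/|dy|=1.0353
    cross y-line → (1,1), t=0.8075
    cross y-line → (1,0), t=1.8428 (wall)
  → r_2 = 1.8428
beam 3: φ=-45°, α=300°
  d=(0.5000,-0.8660)  start (1,2)  tX=0.7000 tY=0.9007  stride 1/|dx|=2.0000 1/|dy|=1.1547
    cross x-line → (2,2), t=0.7000
    cross y-line → (2,1), t=0.9007
    cross y-line → (2,0), t=2.0554 (wall)
  → r_3 = 2.0554
beam 4: φ=0°, α=345°
  d=(0.9659,-0.2588)  start (1,2)  tX=0.3623 tY=3.0137  stride 1/|dx|=1.0353 1/|dy|=3.8637
    cross x-line → (2,2), t=0.3623
    cross x-line → (3,2), t=1.3976
    cross x-line → (4,2), t=2.4329
    cross y-line → (4,1), t=3.0137
    cross x-line → (5,1), t=3.4682
    cross x-line → (6,1), t=4.5035 (wall)
  → r_4 = 4.5035
beam 5: φ=45°, α=30°
  d=(0.8660,0.5000)  start (1,2)  tX=0.4041 tY=0.4400  stride 1/|dx|=1.1547 1/|dy|=2.0000
    cross x-line → (2,2), t=0.4041
    cross y-line → (2,3), t=0.4400 (wall)
  → r_5 = 0.4400
beam 6: φ=90°, α=75°
  d=(0.2588,0.9659)  start (1,2)  tX=1.3523 tY=0.2278  stride 1/|dx|=3.8637 1/|dy|=1.0353
    cross y-line → (1,3), t=0.2278
    cross y-line → (1,4), t=1.2630
    cross x-line → (2,4), t=1.3523
    cross y-line → (2,5), t=2.2983
    cross y-line → (2,6), t=3.3336
    cross y-line → (2,7), t=4.3689 (wall)
  → r_6 = 4.3689
beam 7: φ=135°, α=120°
  d=(-0.5000,0.8660)  start (1,2)  tX=1.3000 tY=0.2540  stride 1/|dx|=2.0000 1/|dy|=1.1547
    cross y-line → (1,3), t=0.2540
    cross x-line → (0,3), t=1.3000 (wall)
  → r_7 = 1.3000

ranges = [0.7506, 1.8428, 2.0554, 4.5035, 0.4400, 4.3689, 1.3000]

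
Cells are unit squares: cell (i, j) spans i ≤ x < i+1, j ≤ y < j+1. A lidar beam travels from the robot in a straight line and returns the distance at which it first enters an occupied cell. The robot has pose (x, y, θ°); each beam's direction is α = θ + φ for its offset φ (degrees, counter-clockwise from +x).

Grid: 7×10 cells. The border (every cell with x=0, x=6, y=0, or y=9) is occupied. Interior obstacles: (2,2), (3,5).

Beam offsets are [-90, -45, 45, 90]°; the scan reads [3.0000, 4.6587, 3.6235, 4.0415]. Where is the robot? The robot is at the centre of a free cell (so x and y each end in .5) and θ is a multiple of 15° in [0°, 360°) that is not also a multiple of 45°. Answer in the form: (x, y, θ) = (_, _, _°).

Candidates: 38 free-cell centres × 16 headings = 608 poses. Raycast each; keep the one whose scan matches to 4 dp.
  (5.5, 4.5, 105°): beam 1 = 0.5176 ≠ 3.0000 ✗
  (3.5, 2.5, 165°): beam 1 = 6.7293 ≠ 3.0000 ✗
  (2.5, 5.5, 60°): beam 1 = 0.5774 ≠ 3.0000 ✗
  (2.5, 1.5, 240°): beam 1 = 1.7321 ≠ 3.0000 ✗
  …
  (4.5, 4.5, 150°): r_1=3.0000, r_2=4.6587, r_3=3.6235, r_4=4.0415 — all match ✓
No second candidate reproduces the full scan.

(x, y, θ) = (4.5, 4.5, 150°)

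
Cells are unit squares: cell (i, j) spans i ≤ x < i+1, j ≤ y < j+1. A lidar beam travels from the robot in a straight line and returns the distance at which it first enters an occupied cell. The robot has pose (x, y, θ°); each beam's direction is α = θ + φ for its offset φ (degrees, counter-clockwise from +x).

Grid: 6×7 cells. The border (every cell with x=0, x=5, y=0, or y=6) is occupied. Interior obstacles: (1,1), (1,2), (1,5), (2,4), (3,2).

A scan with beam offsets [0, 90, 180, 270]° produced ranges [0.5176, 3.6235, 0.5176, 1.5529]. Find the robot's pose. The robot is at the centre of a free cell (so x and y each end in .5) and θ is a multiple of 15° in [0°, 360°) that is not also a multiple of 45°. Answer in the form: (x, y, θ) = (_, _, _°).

(x, y, θ) = (4.5, 2.5, 15°)

Enumerate (i+0.5, j+0.5, θ) over the 15 free cells and 16 admissible headings. For each, cast all 4 beams and compare to the given ranges.
  (2.5, 1.5, 330°): beam 1 = 1.0000 ≠ 0.5176 ✗
  (1.5, 4.5, 120°): beam 1 = 0.5774 ≠ 0.5176 ✗
  (2.5, 2.5, 210°): beam 1 = 0.5774 ≠ 0.5176 ✗
  …
  (4.5, 2.5, 15°): r_1=0.5176, r_2=3.6235, r_3=0.5176, r_4=1.5529 — all match ✓
Unique over the lattice → pose = (4.5, 2.5, 15°).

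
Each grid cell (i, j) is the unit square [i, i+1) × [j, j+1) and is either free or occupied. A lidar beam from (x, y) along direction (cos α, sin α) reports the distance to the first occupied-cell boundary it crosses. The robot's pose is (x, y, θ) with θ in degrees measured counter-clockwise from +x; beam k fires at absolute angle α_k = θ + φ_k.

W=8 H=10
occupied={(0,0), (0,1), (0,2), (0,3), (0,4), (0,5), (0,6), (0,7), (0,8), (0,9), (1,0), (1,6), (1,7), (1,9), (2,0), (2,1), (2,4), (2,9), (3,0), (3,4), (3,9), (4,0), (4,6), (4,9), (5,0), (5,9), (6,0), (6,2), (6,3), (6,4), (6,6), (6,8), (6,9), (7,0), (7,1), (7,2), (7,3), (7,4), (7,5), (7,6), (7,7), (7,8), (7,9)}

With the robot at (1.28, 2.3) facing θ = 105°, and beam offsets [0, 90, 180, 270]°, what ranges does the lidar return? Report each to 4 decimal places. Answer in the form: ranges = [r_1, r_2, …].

ranges = [1.0818, 0.2899, 1.3459, 4.8865]

beam 1: φ=0°, α=105°
  d=(-0.2588,0.9659)  start (1,2)  tX=1.0818 tY=0.7247  stride 1/|dx|=3.8637 1/|dy|=1.0353
    cross y-line → (1,3), t=0.7247
    cross x-line → (0,3), t=1.0818 (wall)
  → r_1 = 1.0818
beam 2: φ=90°, α=195°
  d=(-0.9659,-0.2588)  start (1,2)  tX=0.2899 tY=1.1591  stride 1/|dx|=1.0353 1/|dy|=3.8637
    cross x-line → (0,2), t=0.2899 (wall)
  → r_2 = 0.2899
beam 3: φ=180°, α=285°
  d=(0.2588,-0.9659)  start (1,2)  tX=2.7819 tY=0.3106  stride 1/|dx|=3.8637 1/|dy|=1.0353
    cross y-line → (1,1), t=0.3106
    cross y-line → (1,0), t=1.3459 (wall)
  → r_3 = 1.3459
beam 4: φ=270°, α=15°
  d=(0.9659,0.2588)  start (1,2)  tX=0.7454 tY=2.7046  stride 1/|dx|=1.0353 1/|dy|=3.8637
    cross x-line → (2,2), t=0.7454
    cross x-line → (3,2), t=1.7807
    cross y-line → (3,3), t=2.7046
    cross x-line → (4,3), t=2.8160
    cross x-line → (5,3), t=3.8512
    cross x-line → (6,3), t=4.8865 (wall)
  → r_4 = 4.8865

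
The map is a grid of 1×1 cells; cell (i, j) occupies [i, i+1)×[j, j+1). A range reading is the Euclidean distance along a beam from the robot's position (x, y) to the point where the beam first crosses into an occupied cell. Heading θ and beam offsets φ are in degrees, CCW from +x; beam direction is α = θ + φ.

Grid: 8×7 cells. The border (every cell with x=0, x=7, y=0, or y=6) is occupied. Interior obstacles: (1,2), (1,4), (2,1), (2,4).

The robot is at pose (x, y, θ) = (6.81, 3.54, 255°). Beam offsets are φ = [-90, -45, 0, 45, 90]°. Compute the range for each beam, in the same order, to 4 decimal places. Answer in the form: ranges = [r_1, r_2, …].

beam 1: φ=-90°, α=165°
  direction (-0.9659, 0.2588); cell (6,3); t to first gridline: x 0.8386, y 1.7773 (then +1.0353 / +3.8637)
    (5,3) via x @ 0.8386
    (5,4) via y @ 1.7773
    (4,4) via x @ 1.8738
    (3,4) via x @ 2.9091
    (2,4) via x @ 3.9444  # hit
  → r_1 = 3.9444
beam 2: φ=-45°, α=210°
  direction (-0.8660, -0.5000); cell (6,3); t to first gridline: x 0.9353, y 1.0800 (then +1.1547 / +2.0000)
    (5,3) via x @ 0.9353
    (5,2) via y @ 1.0800
    (4,2) via x @ 2.0900
    (4,1) via y @ 3.0800
    (3,1) via x @ 3.2447
    (2,1) via x @ 4.3994  # hit
  → r_2 = 4.3994
beam 3: φ=0°, α=255°
  direction (-0.2588, -0.9659); cell (6,3); t to first gridline: x 3.1296, y 0.5590 (then +3.8637 / +1.0353)
    (6,2) via y @ 0.5590
    (6,1) via y @ 1.5943
    (6,0) via y @ 2.6296  # hit
  → r_3 = 2.6296
beam 4: φ=45°, α=300°
  direction (0.5000, -0.8660); cell (6,3); t to first gridline: x 0.3800, y 0.6235 (then +2.0000 / +1.1547)
    (7,3) via x @ 0.3800  # hit
  → r_4 = 0.3800
beam 5: φ=90°, α=345°
  direction (0.9659, -0.2588); cell (6,3); t to first gridline: x 0.1967, y 2.0864 (then +1.0353 / +3.8637)
    (7,3) via x @ 0.1967  # hit
  → r_5 = 0.1967

ranges = [3.9444, 4.3994, 2.6296, 0.3800, 0.1967]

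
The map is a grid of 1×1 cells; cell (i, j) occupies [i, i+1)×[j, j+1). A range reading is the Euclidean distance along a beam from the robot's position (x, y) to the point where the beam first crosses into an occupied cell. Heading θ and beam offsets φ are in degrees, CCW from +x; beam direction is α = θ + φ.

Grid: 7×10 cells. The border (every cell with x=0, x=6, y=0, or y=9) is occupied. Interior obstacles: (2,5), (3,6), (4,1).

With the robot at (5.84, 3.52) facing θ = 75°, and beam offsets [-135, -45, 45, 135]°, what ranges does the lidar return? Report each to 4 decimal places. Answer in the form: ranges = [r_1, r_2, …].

beam 1: φ=-135°, α=300°
  cosα=0.5000 sinα=-0.8660 | (5,3) | tMaxX 0.3200 tMaxY 0.6004 | tΔX 2.0000 tΔY 1.1547
    t=0.3200 [x] (6,3) — stop
  → r_1 = 0.3200
beam 2: φ=-45°, α=30°
  cosα=0.8660 sinα=0.5000 | (5,3) | tMaxX 0.1848 tMaxY 0.9600 | tΔX 1.1547 tΔY 2.0000
    t=0.1848 [x] (6,3) — stop
  → r_2 = 0.1848
beam 3: φ=45°, α=120°
  cosα=-0.5000 sinα=0.8660 | (5,3) | tMaxX 1.6800 tMaxY 0.5543 | tΔX 2.0000 tΔY 1.1547
    t=0.5543 [y] (5,4)
    t=1.6800 [x] (4,4)
    t=1.7090 [y] (4,5)
    t=2.8637 [y] (4,6)
    t=3.6800 [x] (3,6) — stop
  → r_3 = 3.6800
beam 4: φ=135°, α=210°
  cosα=-0.8660 sinα=-0.5000 | (5,3) | tMaxX 0.9699 tMaxY 1.0400 | tΔX 1.1547 tΔY 2.0000
    t=0.9699 [x] (4,3)
    t=1.0400 [y] (4,2)
    t=2.1246 [x] (3,2)
    t=3.0400 [y] (3,1)
    t=3.2793 [x] (2,1)
    t=4.4341 [x] (1,1)
    t=5.0400 [y] (1,0) — stop
  → r_4 = 5.0400

ranges = [0.3200, 0.1848, 3.6800, 5.0400]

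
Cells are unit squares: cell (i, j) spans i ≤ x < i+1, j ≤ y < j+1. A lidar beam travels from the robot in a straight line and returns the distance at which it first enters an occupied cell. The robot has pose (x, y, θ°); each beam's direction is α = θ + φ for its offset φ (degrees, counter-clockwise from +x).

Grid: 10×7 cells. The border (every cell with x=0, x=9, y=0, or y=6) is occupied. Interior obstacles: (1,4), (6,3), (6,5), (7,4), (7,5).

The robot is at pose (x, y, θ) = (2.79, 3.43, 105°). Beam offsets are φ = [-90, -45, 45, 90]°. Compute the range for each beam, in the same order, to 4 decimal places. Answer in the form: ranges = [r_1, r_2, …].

ranges = [4.3585, 2.9676, 1.1400, 1.8531]

beam 1: φ=-90°, α=15°
  direction (0.9659, 0.2588); cell (2,3); t to first gridline: x 0.2174, y 2.2023 (then +1.0353 / +3.8637)
    (3,3) via x @ 0.2174
    (4,3) via x @ 1.2527
    (4,4) via y @ 2.2023
    (5,4) via x @ 2.2880
    (6,4) via x @ 3.3232
    (7,4) via x @ 4.3585  # hit
  → r_1 = 4.3585
beam 2: φ=-45°, α=60°
  direction (0.5000, 0.8660); cell (2,3); t to first gridline: x 0.4200, y 0.6582 (then +2.0000 / +1.1547)
    (3,3) via x @ 0.4200
    (3,4) via y @ 0.6582
    (3,5) via y @ 1.8129
    (4,5) via x @ 2.4200
    (4,6) via y @ 2.9676  # hit
  → r_2 = 2.9676
beam 3: φ=45°, α=150°
  direction (-0.8660, 0.5000); cell (2,3); t to first gridline: x 0.9122, y 1.1400 (then +1.1547 / +2.0000)
    (1,3) via x @ 0.9122
    (1,4) via y @ 1.1400  # hit
  → r_3 = 1.1400
beam 4: φ=90°, α=195°
  direction (-0.9659, -0.2588); cell (2,3); t to first gridline: x 0.8179, y 1.6614 (then +1.0353 / +3.8637)
    (1,3) via x @ 0.8179
    (1,2) via y @ 1.6614
    (0,2) via x @ 1.8531  # hit
  → r_4 = 1.8531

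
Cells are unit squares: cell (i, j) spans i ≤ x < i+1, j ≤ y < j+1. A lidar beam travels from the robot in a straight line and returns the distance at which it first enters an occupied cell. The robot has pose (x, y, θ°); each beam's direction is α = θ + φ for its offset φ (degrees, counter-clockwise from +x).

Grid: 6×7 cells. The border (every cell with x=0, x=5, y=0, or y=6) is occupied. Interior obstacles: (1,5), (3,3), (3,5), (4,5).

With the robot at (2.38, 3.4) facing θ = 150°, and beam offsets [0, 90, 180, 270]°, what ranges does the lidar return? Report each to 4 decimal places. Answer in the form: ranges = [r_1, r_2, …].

beam 1: φ=0°, α=150°
  d=(-0.8660,0.5000)  start (2,3)  tX=0.4388 tY=1.2000  stride 1/|dx|=1.1547 1/|dy|=2.0000
    cross x-line → (1,3), t=0.4388
    cross y-line → (1,4), t=1.2000
    cross x-line → (0,4), t=1.5935 (wall)
  → r_1 = 1.5935
beam 2: φ=90°, α=240°
  d=(-0.5000,-0.8660)  start (2,3)  tX=0.7600 tY=0.4619  stride 1/|dx|=2.0000 1/|dy|=1.1547
    cross y-line → (2,2), t=0.4619
    cross x-line → (1,2), t=0.7600
    cross y-line → (1,1), t=1.6166
    cross x-line → (0,1), t=2.7600 (wall)
  → r_2 = 2.7600
beam 3: φ=180°, α=330°
  d=(0.8660,-0.5000)  start (2,3)  tX=0.7159 tY=0.8000  stride 1/|dx|=1.1547 1/|dy|=2.0000
    cross x-line → (3,3), t=0.7159 (wall)
  → r_3 = 0.7159
beam 4: φ=270°, α=60°
  d=(0.5000,0.8660)  start (2,3)  tX=1.2400 tY=0.6928  stride 1/|dx|=2.0000 1/|dy|=1.1547
    cross y-line → (2,4), t=0.6928
    cross x-line → (3,4), t=1.2400
    cross y-line → (3,5), t=1.8475 (wall)
  → r_4 = 1.8475

ranges = [1.5935, 2.7600, 0.7159, 1.8475]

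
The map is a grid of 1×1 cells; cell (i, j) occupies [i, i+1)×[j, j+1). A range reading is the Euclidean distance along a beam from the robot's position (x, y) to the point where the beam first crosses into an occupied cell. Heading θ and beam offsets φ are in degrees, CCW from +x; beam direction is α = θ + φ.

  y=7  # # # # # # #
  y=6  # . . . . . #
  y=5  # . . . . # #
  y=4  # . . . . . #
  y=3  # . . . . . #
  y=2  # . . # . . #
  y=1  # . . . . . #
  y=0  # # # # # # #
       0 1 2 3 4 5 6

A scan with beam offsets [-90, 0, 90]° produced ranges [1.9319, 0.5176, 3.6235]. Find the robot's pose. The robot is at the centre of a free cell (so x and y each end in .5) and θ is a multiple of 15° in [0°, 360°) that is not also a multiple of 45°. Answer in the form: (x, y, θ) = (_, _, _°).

The pose lattice has 28·16 = 448 candidates. Test each by forward raycasting.
  (3.5, 1.5, 120°): beam 1 = 2.8868 ≠ 1.9319 ✗
  (1.5, 6.5, 120°): beam 1 = 1.0000 ≠ 1.9319 ✗
  (4.5, 3.5, 255°): beam 1 = 3.6235 ≠ 1.9319 ✗
  (2.5, 6.5, 15°): beam 1 = 3.6235 ≠ 1.9319 ✗
  (3.5, 3.5, 60°): beam 1 = 2.8868 ≠ 1.9319 ✗
  …
  (1.5, 4.5, 195°): r_1=1.9319, r_2=0.5176, r_3=3.6235 — all match ✓
Unique over the lattice → pose = (1.5, 4.5, 195°).

(x, y, θ) = (1.5, 4.5, 195°)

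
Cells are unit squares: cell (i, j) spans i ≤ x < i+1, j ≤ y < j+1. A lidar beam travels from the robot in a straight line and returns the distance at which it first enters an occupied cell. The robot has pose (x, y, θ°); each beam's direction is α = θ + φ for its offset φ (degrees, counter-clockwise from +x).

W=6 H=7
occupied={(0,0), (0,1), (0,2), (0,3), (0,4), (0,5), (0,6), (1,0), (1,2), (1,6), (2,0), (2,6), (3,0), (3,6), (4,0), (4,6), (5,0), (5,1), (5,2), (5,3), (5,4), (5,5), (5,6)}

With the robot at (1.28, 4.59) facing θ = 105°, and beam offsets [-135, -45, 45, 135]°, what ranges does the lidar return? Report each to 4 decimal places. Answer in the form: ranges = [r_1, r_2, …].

beam 1: φ=-135°, α=330°
  dir = (cos 330°, sin 330°) = (0.8660, -0.5000); from cell (1,4)
  next x-line at t=0.8314, next y-line at t=1.1800; Δt_x=1.1547, Δt_y=2.0000
    x: enter (2,4) at t=0.8314
    y: enter (2,3) at t=1.1800
    x: enter (3,3) at t=1.9861
    x: enter (4,3) at t=3.1408
    y: enter (4,2) at t=3.1800
    x: enter (5,2) at t=4.2955 ← occupied
  → r_1 = 4.2955
beam 2: φ=-45°, α=60°
  dir = (cos 60°, sin 60°) = (0.5000, 0.8660); from cell (1,4)
  next x-line at t=1.4400, next y-line at t=0.4734; Δt_x=2.0000, Δt_y=1.1547
    y: enter (1,5) at t=0.4734
    x: enter (2,5) at t=1.4400
    y: enter (2,6) at t=1.6281 ← occupied
  → r_2 = 1.6281
beam 3: φ=45°, α=150°
  dir = (cos 150°, sin 150°) = (-0.8660, 0.5000); from cell (1,4)
  next x-line at t=0.3233, next y-line at t=0.8200; Δt_x=1.1547, Δt_y=2.0000
    x: enter (0,4) at t=0.3233 ← occupied
  → r_3 = 0.3233
beam 4: φ=135°, α=240°
  dir = (cos 240°, sin 240°) = (-0.5000, -0.8660); from cell (1,4)
  next x-line at t=0.5600, next y-line at t=0.6813; Δt_x=2.0000, Δt_y=1.1547
    x: enter (0,4) at t=0.5600 ← occupied
  → r_4 = 0.5600

ranges = [4.2955, 1.6281, 0.3233, 0.5600]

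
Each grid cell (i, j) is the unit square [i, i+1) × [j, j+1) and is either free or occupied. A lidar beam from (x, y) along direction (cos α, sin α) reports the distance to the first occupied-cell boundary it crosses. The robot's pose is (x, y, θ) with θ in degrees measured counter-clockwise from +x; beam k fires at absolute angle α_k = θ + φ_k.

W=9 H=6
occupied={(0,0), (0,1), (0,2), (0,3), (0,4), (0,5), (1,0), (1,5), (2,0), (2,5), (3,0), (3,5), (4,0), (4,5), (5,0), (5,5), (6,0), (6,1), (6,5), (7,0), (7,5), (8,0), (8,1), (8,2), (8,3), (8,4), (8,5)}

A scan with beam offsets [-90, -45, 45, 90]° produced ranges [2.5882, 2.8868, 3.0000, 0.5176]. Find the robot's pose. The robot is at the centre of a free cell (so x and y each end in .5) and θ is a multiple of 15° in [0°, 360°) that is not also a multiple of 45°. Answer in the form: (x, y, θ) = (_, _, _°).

Enumerate (i+0.5, j+0.5, θ) over the 27 free cells and 16 admissible headings. For each, cast all 4 beams and compare to the given ranges.
  (6.5, 3.5, 255°): beam 1 = 5.6940 ≠ 2.5882 ✗
  (4.5, 3.5, 75°): beam 1 = 3.6235 ≠ 2.5882 ✗
  (6.5, 3.5, 15°): beam 1 = 1.5529 ≠ 2.5882 ✗
  (1.5, 3.5, 210°): beam 1 = 1.0000 ≠ 2.5882 ✗
  …
  (6.5, 2.5, 165°): r_1=2.5882, r_2=2.8868, r_3=3.0000, r_4=0.5176 — all match ✓
Only this pose fits every beam.

(x, y, θ) = (6.5, 2.5, 165°)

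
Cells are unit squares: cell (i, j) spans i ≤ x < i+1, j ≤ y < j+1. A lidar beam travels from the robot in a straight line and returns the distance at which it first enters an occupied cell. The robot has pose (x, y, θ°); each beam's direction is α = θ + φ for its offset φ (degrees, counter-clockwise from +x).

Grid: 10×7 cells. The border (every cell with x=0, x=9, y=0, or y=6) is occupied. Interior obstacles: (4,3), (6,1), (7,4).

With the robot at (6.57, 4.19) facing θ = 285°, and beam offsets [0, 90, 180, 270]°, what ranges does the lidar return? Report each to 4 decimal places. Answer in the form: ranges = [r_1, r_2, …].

beam 1: φ=0°, α=285°
  direction (0.2588, -0.9659); cell (6,4); t to first gridline: x 1.6614, y 0.1967 (then +3.8637 / +1.0353)
    (6,3) via y @ 0.1967
    (6,2) via y @ 1.2320
    (7,2) via x @ 1.6614
    (7,1) via y @ 2.2673
    (7,0) via y @ 3.3025  # hit
  → r_1 = 3.3025
beam 2: φ=90°, α=15°
  direction (0.9659, 0.2588); cell (6,4); t to first gridline: x 0.4452, y 3.1296 (then +1.0353 / +3.8637)
    (7,4) via x @ 0.4452  # hit
  → r_2 = 0.4452
beam 3: φ=180°, α=105°
  direction (-0.2588, 0.9659); cell (6,4); t to first gridline: x 2.2023, y 0.8386 (then +3.8637 / +1.0353)
    (6,5) via y @ 0.8386
    (6,6) via y @ 1.8738  # hit
  → r_3 = 1.8738
beam 4: φ=270°, α=195°
  direction (-0.9659, -0.2588); cell (6,4); t to first gridline: x 0.5901, y 0.7341 (then +1.0353 / +3.8637)
    (5,4) via x @ 0.5901
    (5,3) via y @ 0.7341
    (4,3) via x @ 1.6254  # hit
  → r_4 = 1.6254

ranges = [3.3025, 0.4452, 1.8738, 1.6254]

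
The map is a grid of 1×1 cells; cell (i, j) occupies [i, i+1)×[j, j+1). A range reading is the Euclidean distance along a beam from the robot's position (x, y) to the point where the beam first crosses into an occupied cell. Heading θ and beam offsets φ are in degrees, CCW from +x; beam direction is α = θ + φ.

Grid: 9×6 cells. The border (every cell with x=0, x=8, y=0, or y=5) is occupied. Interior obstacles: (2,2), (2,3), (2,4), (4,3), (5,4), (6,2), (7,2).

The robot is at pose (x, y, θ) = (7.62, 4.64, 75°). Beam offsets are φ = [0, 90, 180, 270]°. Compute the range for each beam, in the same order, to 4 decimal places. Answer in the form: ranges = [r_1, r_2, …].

beam 1: φ=0°, α=75°
  d=(0.2588,0.9659)  start (7,4)  tX=1.4682 tY=0.3727  stride 1/|dx|=3.8637 1/|dy|=1.0353
    cross y-line → (7,5), t=0.3727 (wall)
  → r_1 = 0.3727
beam 2: φ=90°, α=165°
  d=(-0.9659,0.2588)  start (7,4)  tX=0.6419 tY=1.3909  stride 1/|dx|=1.0353 1/|dy|=3.8637
    cross x-line → (6,4), t=0.6419
    cross y-line → (6,5), t=1.3909 (wall)
  → r_2 = 1.3909
beam 3: φ=180°, α=255°
  d=(-0.2588,-0.9659)  start (7,4)  tX=2.3955 tY=0.6626  stride 1/|dx|=3.8637 1/|dy|=1.0353
    cross y-line → (7,3), t=0.6626
    cross y-line → (7,2), t=1.6979 (wall)
  → r_3 = 1.6979
beam 4: φ=270°, α=345°
  d=(0.9659,-0.2588)  start (7,4)  tX=0.3934 tY=2.4728  stride 1/|dx|=1.0353 1/|dy|=3.8637
    cross x-line → (8,4), t=0.3934 (wall)
  → r_4 = 0.3934

ranges = [0.3727, 1.3909, 1.6979, 0.3934]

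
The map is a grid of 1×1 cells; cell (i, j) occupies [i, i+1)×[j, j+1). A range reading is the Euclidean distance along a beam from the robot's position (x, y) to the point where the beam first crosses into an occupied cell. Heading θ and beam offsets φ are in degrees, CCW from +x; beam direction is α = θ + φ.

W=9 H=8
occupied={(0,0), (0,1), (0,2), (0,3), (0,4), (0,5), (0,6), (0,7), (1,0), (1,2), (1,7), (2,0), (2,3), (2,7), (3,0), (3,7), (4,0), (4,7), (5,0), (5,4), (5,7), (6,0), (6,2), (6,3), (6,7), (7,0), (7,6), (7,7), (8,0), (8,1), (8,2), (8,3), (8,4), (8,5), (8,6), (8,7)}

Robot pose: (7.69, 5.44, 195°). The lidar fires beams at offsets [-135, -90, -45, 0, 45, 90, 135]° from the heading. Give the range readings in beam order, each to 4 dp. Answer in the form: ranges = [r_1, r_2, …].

beam 1: φ=-135°, α=60°
  d=(0.5000,0.8660)  start (7,5)  tX=0.6200 tY=0.6466  stride 1/|dx|=2.0000 1/|dy|=1.1547
    cross x-line → (8,5), t=0.6200 (wall)
  → r_1 = 0.6200
beam 2: φ=-90°, α=105°
  d=(-0.2588,0.9659)  start (7,5)  tX=2.6660 tY=0.5798  stride 1/|dx|=3.8637 1/|dy|=1.0353
    cross y-line → (7,6), t=0.5798 (wall)
  → r_2 = 0.5798
beam 3: φ=-45°, α=150°
  d=(-0.8660,0.5000)  start (7,5)  tX=0.7967 tY=1.1200  stride 1/|dx|=1.1547 1/|dy|=2.0000
    cross x-line → (6,5), t=0.7967
    cross y-line → (6,6), t=1.1200
    cross x-line → (5,6), t=1.9514
    cross x-line → (4,6), t=3.1061
    cross y-line → (4,7), t=3.1200 (wall)
  → r_3 = 3.1200
beam 4: φ=0°, α=195°
  d=(-0.9659,-0.2588)  start (7,5)  tX=0.7143 tY=1.7000  stride 1/|dx|=1.0353 1/|dy|=3.8637
    cross x-line → (6,5), t=0.7143
    cross y-line → (6,4), t=1.7000
    cross x-line → (5,4), t=1.7496 (wall)
  → r_4 = 1.7496
beam 5: φ=45°, α=240°
  d=(-0.5000,-0.8660)  start (7,5)  tX=1.3800 tY=0.5081  stride 1/|dx|=2.0000 1/|dy|=1.1547
    cross y-line → (7,4), t=0.5081
    cross x-line → (6,4), t=1.3800
    cross y-line → (6,3), t=1.6628 (wall)
  → r_5 = 1.6628
beam 6: φ=90°, α=285°
  d=(0.2588,-0.9659)  start (7,5)  tX=1.1977 tY=0.4555  stride 1/|dx|=3.8637 1/|dy|=1.0353
    cross y-line → (7,4), t=0.4555
    cross x-line → (8,4), t=1.1977 (wall)
  → r_6 = 1.1977
beam 7: φ=135°, α=330°
  d=(0.8660,-0.5000)  start (7,5)  tX=0.3580 tY=0.8800  stride 1/|dx|=1.1547 1/|dy|=2.0000
    cross x-line → (8,5), t=0.3580 (wall)
  → r_7 = 0.3580

ranges = [0.6200, 0.5798, 3.1200, 1.7496, 1.6628, 1.1977, 0.3580]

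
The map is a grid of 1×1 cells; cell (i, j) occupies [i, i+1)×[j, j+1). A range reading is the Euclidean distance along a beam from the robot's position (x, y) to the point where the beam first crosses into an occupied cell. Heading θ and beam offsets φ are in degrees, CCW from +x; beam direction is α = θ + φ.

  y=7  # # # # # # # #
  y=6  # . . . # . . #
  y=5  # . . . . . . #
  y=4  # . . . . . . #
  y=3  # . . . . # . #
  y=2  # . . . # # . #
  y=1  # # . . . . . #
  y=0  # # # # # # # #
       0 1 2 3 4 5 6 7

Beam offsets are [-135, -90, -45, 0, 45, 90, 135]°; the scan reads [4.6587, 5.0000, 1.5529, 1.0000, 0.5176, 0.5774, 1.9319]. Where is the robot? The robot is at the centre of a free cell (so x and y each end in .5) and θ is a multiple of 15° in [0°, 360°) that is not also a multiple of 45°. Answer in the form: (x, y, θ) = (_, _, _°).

(x, y, θ) = (3.5, 1.5, 210°)

Candidates: 31 free-cell centres × 16 headings = 496 poses. Raycast each; keep the one whose scan matches to 4 dp.
  (3.5, 2.5, 105°): beam 1 = 0.5774 ≠ 4.6587 ✗
  (3.5, 3.5, 300°): beam 1 = 2.5882 ≠ 4.6587 ✗
  (3.5, 4.5, 165°): beam 1 = 4.0415 ≠ 4.6587 ✗
  (3.5, 5.5, 75°): beam 1 = 2.8868 ≠ 4.6587 ✗
  (3.5, 4.5, 285°): beam 1 = 2.8868 ≠ 4.6587 ✗
  …
  (3.5, 1.5, 210°): r_1=4.6587, r_2=5.0000, r_3=1.5529, r_4=1.0000, r_5=0.5176, r_6=0.5774, r_7=1.9319 — all match ✓
No second candidate reproduces the full scan.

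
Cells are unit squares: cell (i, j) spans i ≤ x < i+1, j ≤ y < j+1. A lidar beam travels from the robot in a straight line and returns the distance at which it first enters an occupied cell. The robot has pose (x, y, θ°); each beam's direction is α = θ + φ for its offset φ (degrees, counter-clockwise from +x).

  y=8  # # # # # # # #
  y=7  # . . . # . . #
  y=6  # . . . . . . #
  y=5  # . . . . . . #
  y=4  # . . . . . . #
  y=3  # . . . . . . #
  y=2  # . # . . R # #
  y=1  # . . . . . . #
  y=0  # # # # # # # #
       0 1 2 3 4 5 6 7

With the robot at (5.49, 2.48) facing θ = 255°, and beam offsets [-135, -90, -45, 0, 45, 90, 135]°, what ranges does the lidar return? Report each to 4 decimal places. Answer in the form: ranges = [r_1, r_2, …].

beam 1: φ=-135°, α=120°
  dir = (cos 120°, sin 120°) = (-0.5000, 0.8660); from cell (5,2)
  next x-line at t=0.9800, next y-line at t=0.6004; Δt_x=2.0000, Δt_y=1.1547
    y: enter (5,3) at t=0.6004
    x: enter (4,3) at t=0.9800
    y: enter (4,4) at t=1.7551
    y: enter (4,5) at t=2.9098
    x: enter (3,5) at t=2.9800
    y: enter (3,6) at t=4.0645
    x: enter (2,6) at t=4.9800
    y: enter (2,7) at t=5.2192
    y: enter (2,8) at t=6.3739 ← occupied
  → r_1 = 6.3739
beam 2: φ=-90°, α=165°
  dir = (cos 165°, sin 165°) = (-0.9659, 0.2588); from cell (5,2)
  next x-line at t=0.5073, next y-line at t=2.0091; Δt_x=1.0353, Δt_y=3.8637
    x: enter (4,2) at t=0.5073
    x: enter (3,2) at t=1.5426
    y: enter (3,3) at t=2.0091
    x: enter (2,3) at t=2.5778
    x: enter (1,3) at t=3.6131
    x: enter (0,3) at t=4.6484 ← occupied
  → r_2 = 4.6484
beam 3: φ=-45°, α=210°
  dir = (cos 210°, sin 210°) = (-0.8660, -0.5000); from cell (5,2)
  next x-line at t=0.5658, next y-line at t=0.9600; Δt_x=1.1547, Δt_y=2.0000
    x: enter (4,2) at t=0.5658
    y: enter (4,1) at t=0.9600
    x: enter (3,1) at t=1.7205
    x: enter (2,1) at t=2.8752
    y: enter (2,0) at t=2.9600 ← occupied
  → r_3 = 2.9600
beam 4: φ=0°, α=255°
  dir = (cos 255°, sin 255°) = (-0.2588, -0.9659); from cell (5,2)
  next x-line at t=1.8932, next y-line at t=0.4969; Δt_x=3.8637, Δt_y=1.0353
    y: enter (5,1) at t=0.4969
    y: enter (5,0) at t=1.5322 ← occupied
  → r_4 = 1.5322
beam 5: φ=45°, α=300°
  dir = (cos 300°, sin 300°) = (0.5000, -0.8660); from cell (5,2)
  next x-line at t=1.0200, next y-line at t=0.5543; Δt_x=2.0000, Δt_y=1.1547
    y: enter (5,1) at t=0.5543
    x: enter (6,1) at t=1.0200
    y: enter (6,0) at t=1.7090 ← occupied
  → r_5 = 1.7090
beam 6: φ=90°, α=345°
  dir = (cos 345°, sin 345°) = (0.9659, -0.2588); from cell (5,2)
  next x-line at t=0.5280, next y-line at t=1.8546; Δt_x=1.0353, Δt_y=3.8637
    x: enter (6,2) at t=0.5280 ← occupied
  → r_6 = 0.5280
beam 7: φ=135°, α=30°
  dir = (cos 30°, sin 30°) = (0.8660, 0.5000); from cell (5,2)
  next x-line at t=0.5889, next y-line at t=1.0400; Δt_x=1.1547, Δt_y=2.0000
    x: enter (6,2) at t=0.5889 ← occupied
  → r_7 = 0.5889

ranges = [6.3739, 4.6484, 2.9600, 1.5322, 1.7090, 0.5280, 0.5889]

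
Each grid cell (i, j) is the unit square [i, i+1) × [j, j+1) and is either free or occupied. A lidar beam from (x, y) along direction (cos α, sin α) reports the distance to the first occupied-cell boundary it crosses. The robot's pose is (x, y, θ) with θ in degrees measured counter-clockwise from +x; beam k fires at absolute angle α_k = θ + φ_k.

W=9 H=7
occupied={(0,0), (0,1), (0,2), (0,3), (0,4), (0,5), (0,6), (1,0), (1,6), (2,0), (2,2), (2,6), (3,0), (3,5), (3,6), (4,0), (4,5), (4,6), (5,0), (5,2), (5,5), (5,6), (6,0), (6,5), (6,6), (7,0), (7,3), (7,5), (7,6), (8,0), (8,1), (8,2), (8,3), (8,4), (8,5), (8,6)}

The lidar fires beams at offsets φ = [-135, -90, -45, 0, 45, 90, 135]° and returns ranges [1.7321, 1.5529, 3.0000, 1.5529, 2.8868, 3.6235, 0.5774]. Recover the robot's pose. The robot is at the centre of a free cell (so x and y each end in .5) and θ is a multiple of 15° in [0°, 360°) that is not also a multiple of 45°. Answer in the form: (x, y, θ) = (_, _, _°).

(x, y, θ) = (3.5, 2.5, 15°)

Enumerate (i+0.5, j+0.5, θ) over the 27 free cells and 16 admissible headings. For each, cast all 7 beams and compare to the given ranges.
  (7.5, 2.5, 255°): beam 1 = 0.5774 ≠ 1.7321 ✗
  (6.5, 1.5, 240°): beam 1 = 3.6235 ≠ 1.7321 ✗
  (1.5, 1.5, 120°): beam 1 = 1.9319 ≠ 1.7321 ✗
  (5.5, 3.5, 120°): beam 1 = 1.5529 ≠ 1.7321 ✗
  (1.5, 4.5, 330°): beam 1 = 0.5176 ≠ 1.7321 ✗
  …
  (3.5, 2.5, 15°): r_1=1.7321, r_2=1.5529, r_3=3.0000, r_4=1.5529, r_5=2.8868, r_6=3.6235, r_7=0.5774 — all match ✓
No second candidate reproduces the full scan.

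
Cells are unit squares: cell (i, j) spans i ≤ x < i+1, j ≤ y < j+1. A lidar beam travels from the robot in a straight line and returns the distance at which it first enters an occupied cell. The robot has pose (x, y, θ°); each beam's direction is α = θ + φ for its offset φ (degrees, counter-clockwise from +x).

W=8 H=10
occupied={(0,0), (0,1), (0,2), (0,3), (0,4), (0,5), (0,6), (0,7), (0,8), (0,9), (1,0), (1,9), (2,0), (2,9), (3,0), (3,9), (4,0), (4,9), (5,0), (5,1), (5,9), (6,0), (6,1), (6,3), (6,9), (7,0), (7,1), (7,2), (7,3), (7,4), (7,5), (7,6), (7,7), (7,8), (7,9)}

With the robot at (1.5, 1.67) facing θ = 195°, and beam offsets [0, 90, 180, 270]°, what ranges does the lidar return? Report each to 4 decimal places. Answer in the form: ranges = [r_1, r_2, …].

beam 1: φ=0°, α=195°
  dir = (cos 195°, sin 195°) = (-0.9659, -0.2588); from cell (1,1)
  next x-line at t=0.5176, next y-line at t=2.5887; Δt_x=1.0353, Δt_y=3.8637
    x: enter (0,1) at t=0.5176 ← occupied
  → r_1 = 0.5176
beam 2: φ=90°, α=285°
  dir = (cos 285°, sin 285°) = (0.2588, -0.9659); from cell (1,1)
  next x-line at t=1.9319, next y-line at t=0.6936; Δt_x=3.8637, Δt_y=1.0353
    y: enter (1,0) at t=0.6936 ← occupied
  → r_2 = 0.6936
beam 3: φ=180°, α=15°
  dir = (cos 15°, sin 15°) = (0.9659, 0.2588); from cell (1,1)
  next x-line at t=0.5176, next y-line at t=1.2750; Δt_x=1.0353, Δt_y=3.8637
    x: enter (2,1) at t=0.5176
    y: enter (2,2) at t=1.2750
    x: enter (3,2) at t=1.5529
    x: enter (4,2) at t=2.5882
    x: enter (5,2) at t=3.6235
    x: enter (6,2) at t=4.6587
    y: enter (6,3) at t=5.1387 ← occupied
  → r_3 = 5.1387
beam 4: φ=270°, α=105°
  dir = (cos 105°, sin 105°) = (-0.2588, 0.9659); from cell (1,1)
  next x-line at t=1.9319, next y-line at t=0.3416; Δt_x=3.8637, Δt_y=1.0353
    y: enter (1,2) at t=0.3416
    y: enter (1,3) at t=1.3769
    x: enter (0,3) at t=1.9319 ← occupied
  → r_4 = 1.9319

ranges = [0.5176, 0.6936, 5.1387, 1.9319]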